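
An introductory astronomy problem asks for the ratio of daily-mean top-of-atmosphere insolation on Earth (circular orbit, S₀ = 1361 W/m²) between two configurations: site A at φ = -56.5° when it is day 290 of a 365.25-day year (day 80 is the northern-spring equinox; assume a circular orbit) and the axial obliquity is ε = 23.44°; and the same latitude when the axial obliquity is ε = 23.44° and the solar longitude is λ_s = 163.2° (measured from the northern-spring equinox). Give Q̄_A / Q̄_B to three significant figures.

— Configuration A (φ=-56.5°):
Solar longitude: λ_s = 360° × (290 − 80)/365.25 = 206.982°.
sin δ = sin 23.44° × sin 206.982° = -0.18048, so δ = -10.398°.
cos H₀ = −tan(-56.5°) tan(-10.398°) = -0.2772, H₀ = 1.8517 rad.
Bracket: H₀ sin φ sin δ + cos φ cos δ sin H₀ = 1.8517×-0.83389×-0.18048 + 0.55194×0.98358×0.96081 = 0.278682 + 0.521602 = 0.800284.
Q̄ = (S₀/π) × [bracket] = (1361/π) × 0.800284 = 346.70 W/m².
— Configuration B (φ=-56.5°):
Solar declination: sin δ = sin ε · sin λ_s = sin 23.44° × sin 163.2° = 0.11497, so δ = +6.602°.
cos H₀ = −tan(-56.5°) tan(+6.602°) = 0.1749, H₀ = 1.3950 rad.
Bracket: H₀ sin φ sin δ + cos φ cos δ sin H₀ = 1.3950×-0.83389×0.11497 + 0.55194×0.99337×0.98459 = -0.133742 + 0.539832 = 0.406090.
Q̄ = (S₀/π) × [bracket] = (1361/π) × 0.406090 = 175.93 W/m².
Ratio Q̄_A / Q̄_B = 346.70 / 175.93 = 1.971.

Q̄_A / Q̄_B ≈ 1.97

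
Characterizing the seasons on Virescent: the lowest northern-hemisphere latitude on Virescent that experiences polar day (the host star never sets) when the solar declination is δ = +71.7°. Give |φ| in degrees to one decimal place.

|φ| = 18.3°

Polar day requires cos H₀ = −tan φ tan δ ≤ −1, i.e. tan φ tan δ ≥ 1.
The boundary is |tan φ| · |tan δ| = 1, so |φ| = 90° − |δ| = 90° − 71.7° = 18.3° in the northern hemisphere.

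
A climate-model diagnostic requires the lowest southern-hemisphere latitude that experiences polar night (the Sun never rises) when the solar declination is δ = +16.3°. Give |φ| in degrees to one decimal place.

|φ| = 73.7°

Polar night requires cos H₀ = −tan φ tan δ ≥ 1, i.e. tan φ tan δ ≤ −1.
The boundary is |tan φ| · |tan δ| = 1, so |φ| = 90° − |δ| = 90° − 16.3° = 73.7° in the southern hemisphere.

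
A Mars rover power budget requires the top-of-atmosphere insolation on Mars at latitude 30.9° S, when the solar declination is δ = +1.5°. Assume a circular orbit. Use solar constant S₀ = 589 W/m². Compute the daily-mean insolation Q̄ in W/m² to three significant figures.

Q̄ ≈ 157 W/m²

cos H₀ = −tan(-30.9°) tan(+1.500°) = 0.0157, H₀ = 1.5551 rad.
Bracket: H₀ sin φ sin δ + cos φ cos δ sin H₀ = 1.5551×-0.51354×0.02618 + 0.85806×0.99966×0.99988 = -0.020908 + 0.857665 = 0.836757.
Q̄ = (S₀/π) × [bracket] = (589/π) × 0.836757 = 156.9 W/m².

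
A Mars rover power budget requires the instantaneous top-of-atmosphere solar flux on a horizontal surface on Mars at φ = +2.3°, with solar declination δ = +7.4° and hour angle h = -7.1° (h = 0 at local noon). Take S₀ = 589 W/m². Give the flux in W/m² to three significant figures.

cos θ_z = sin φ sin δ + cos φ cos δ cos h = 0.005169 + 0.983274 = 0.988443.
Flux = S₀ · cos θ_z = 589 × 0.988443 = 582.2 W/m².

582 W/m²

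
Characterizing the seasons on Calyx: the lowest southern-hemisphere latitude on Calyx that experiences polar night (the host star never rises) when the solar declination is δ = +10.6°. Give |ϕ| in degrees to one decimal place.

|ϕ| = 79.4°

Polar night requires cos h₀ = −tan ϕ tan δ ≥ 1, i.e. tan ϕ tan δ ≤ −1.
The boundary is |tan ϕ| · |tan δ| = 1, so |ϕ| = 90° − |δ| = 90° − 10.6° = 79.4° in the southern hemisphere.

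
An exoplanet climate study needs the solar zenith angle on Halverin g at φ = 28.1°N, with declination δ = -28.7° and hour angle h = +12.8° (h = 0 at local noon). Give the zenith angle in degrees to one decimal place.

θ_z = 58.1°

cos θ_z = sin φ sin δ + cos φ cos δ cos h = -0.226191 + 0.754526 = 0.528335.
θ_z = arccos(0.528335) = 58.1°.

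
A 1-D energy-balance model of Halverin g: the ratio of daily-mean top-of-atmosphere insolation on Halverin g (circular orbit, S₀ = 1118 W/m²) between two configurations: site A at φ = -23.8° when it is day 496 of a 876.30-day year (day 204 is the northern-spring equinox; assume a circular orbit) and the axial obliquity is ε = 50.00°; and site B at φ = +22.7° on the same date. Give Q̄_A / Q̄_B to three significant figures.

Q̄_A / Q̄_B ≈ 0.278

— Configuration A (φ=-23.8°):
Solar longitude: λ_s = 360° × (496 − 204)/876.30 = 119.959°.
sin δ = sin 50.00° × sin 119.959° = 0.66369, so δ = +41.582°.
cos H₀ = −tan(-23.8°) tan(+41.582°) = 0.3913, H₀ = 1.1687 rad.
Bracket: H₀ sin φ sin δ + cos φ cos δ sin H₀ = 1.1687×-0.40355×0.66369 + 0.91496×0.74801×0.92025 = -0.313015 + 0.629818 = 0.316803.
Q̄ = (S₀/π) × [bracket] = (1118/π) × 0.316803 = 112.74 W/m².
— Configuration B (φ=+22.7°):
cos H₀ = −tan(+22.7°) tan(+41.582°) = -0.3712, H₀ = 1.9510 rad.
Bracket: H₀ sin φ sin δ + cos φ cos δ sin H₀ = 1.9510×0.38591×0.66369 + 0.92254×0.74801×0.92857 = 0.499699 + 0.640778 = 1.140477.
Q̄ = (S₀/π) × [bracket] = (1118/π) × 1.140477 = 405.86 W/m².
Ratio Q̄_A / Q̄_B = 112.74 / 405.86 = 0.2778.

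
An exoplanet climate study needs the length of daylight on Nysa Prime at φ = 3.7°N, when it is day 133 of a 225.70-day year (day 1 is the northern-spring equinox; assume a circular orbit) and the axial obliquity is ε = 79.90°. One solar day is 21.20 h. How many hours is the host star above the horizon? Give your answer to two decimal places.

10.35 h

Solar longitude: λ_s = 360° × (133 − 1)/225.70 = 210.545°.
sin δ = sin 79.90° × sin 210.545° = -0.50034, so δ = -30.022°.
cos H₀ = −tan φ · tan δ = −tan(+3.7°) × tan(-30.022°) = 0.0374, so H₀ = 1.5334 rad = 87.86°.
Daylight = 2H₀/(2π) × 21.20 h = (1.5334/π) × 21.20 = 10.35 h.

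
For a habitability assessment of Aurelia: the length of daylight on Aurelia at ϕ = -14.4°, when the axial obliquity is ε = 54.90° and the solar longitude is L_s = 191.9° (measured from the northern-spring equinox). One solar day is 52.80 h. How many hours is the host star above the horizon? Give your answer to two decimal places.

27.14 h

Solar declination: sin δ = sin ε · sin L_s = sin 54.90° × sin 191.9° = -0.16871, so δ = -9.713°.
cos h₀ = −tan ϕ · tan δ = −tan(-14.4°) × tan(-9.713°) = -0.0439, so h₀ = 1.6148 rad = 92.52°.
Daylight = 2h₀/(2π) × 52.80 h = (1.6148/π) × 52.80 = 27.14 h.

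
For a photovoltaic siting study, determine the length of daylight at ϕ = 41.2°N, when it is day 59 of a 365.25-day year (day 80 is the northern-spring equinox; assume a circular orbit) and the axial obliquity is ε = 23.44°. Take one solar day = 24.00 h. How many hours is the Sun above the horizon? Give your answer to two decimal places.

Solar longitude: L_s = 360° × (59 − 80)/365.25 = -20.698°, i.e. -20.698° + 360° = 339.302°.
sin δ = sin 23.44° × sin 339.302° = -0.14060, so δ = -8.082°.
cos h₀ = −tan ϕ · tan δ = −tan(+41.2°) × tan(-8.082°) = 0.1243, so h₀ = 1.4462 rad = 82.86°.
Daylight = 2h₀/(2π) × 24.00 h = (1.4462/π) × 24.00 = 11.05 h.

11.05 h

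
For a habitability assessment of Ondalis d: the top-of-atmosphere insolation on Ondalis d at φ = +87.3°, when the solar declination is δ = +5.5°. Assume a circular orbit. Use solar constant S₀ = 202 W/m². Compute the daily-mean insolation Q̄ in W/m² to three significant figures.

Q̄ ≈ 19.3 W/m²

cos H₀ = −tan(+87.3°) tan(+5.500°) = -2.0418 ≤ −1 ⇒ polar day, H₀ = π.
Bracket: H₀ sin φ sin δ + cos φ cos δ sin H₀ = 3.1416×0.99889×0.09585 + 0.04711×0.99540×0.00000 = 0.300788 + 0.000000 = 0.300788.
Q̄ = (S₀/π) × [bracket] = (202/π) × 0.300788 = 19.34 W/m².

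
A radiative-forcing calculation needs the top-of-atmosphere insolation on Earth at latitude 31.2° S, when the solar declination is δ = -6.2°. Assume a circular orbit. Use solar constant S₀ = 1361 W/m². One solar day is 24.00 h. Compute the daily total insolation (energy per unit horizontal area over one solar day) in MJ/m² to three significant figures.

cos H₀ = −tan(-31.2°) tan(-6.200°) = -0.0658, H₀ = 1.6366 rad.
Bracket: H₀ sin φ sin δ + cos φ cos δ sin H₀ = 1.6366×-0.51803×-0.10800 + 0.85536×0.99415×0.99783 = 0.091563 + 0.848511 = 0.940074.
Q̄ = (S₀/π) × [bracket] = (1361/π) × 0.940074 = 407.26 W/m².
Daily total = Q̄ × 24.00 h × 3600 s/h = 407.26 × 24.00 × 3600 / 10⁶ = 35.19 MJ/m².

35.2 MJ/m²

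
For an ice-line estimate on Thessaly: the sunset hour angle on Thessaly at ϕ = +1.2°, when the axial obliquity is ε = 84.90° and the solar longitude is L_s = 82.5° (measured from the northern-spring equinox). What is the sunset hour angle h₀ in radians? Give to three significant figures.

Solar declination: sin δ = sin ε · sin L_s = sin 84.90° × sin 82.5° = 0.98752, so δ = +80.938°.
cos h₀ = −tan ϕ · tan δ = −tan(+1.2°) × tan(+80.938°) = -0.1313, so h₀ = 1.7025 rad = 97.55°.

h₀ = 1.70 rad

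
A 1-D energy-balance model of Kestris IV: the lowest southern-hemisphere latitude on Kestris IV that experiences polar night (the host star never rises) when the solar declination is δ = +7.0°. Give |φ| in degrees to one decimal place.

Polar night requires cos H₀ = −tan φ tan δ ≥ 1, i.e. tan φ tan δ ≤ −1.
The boundary is |tan φ| · |tan δ| = 1, so |φ| = 90° − |δ| = 90° − 7.0° = 83.0° in the southern hemisphere.

|φ| = 83.0°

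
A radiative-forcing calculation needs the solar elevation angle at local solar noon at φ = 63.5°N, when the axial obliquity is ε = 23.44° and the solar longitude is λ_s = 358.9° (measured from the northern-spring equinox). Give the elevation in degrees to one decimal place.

26.1°

Solar declination: sin δ = sin ε · sin λ_s = sin 23.44° × sin 358.9° = -0.00764, so δ = -0.438°.
At local noon the hour angle is zero, so the zenith angle equals |φ − δ| = |+63.5° − (-0.438°)| = 63.938°.
Elevation = 90° − 63.938° = 26.1°.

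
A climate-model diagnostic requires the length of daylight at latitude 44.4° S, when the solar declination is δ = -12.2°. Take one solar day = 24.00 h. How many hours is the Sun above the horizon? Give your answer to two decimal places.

cos h₀ = −tan ϕ · tan δ = −tan(-44.4°) × tan(-12.200°) = -0.2117, so h₀ = 1.7841 rad = 102.22°.
Daylight = 2h₀/(2π) × 24.00 h = (1.7841/π) × 24.00 = 13.63 h.

13.63 h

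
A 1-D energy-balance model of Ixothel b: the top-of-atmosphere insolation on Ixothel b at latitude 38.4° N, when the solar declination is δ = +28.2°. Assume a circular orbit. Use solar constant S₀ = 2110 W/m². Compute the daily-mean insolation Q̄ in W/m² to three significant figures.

Q̄ ≈ 816 W/m²

cos H₀ = −tan(+38.4°) tan(+28.200°) = -0.4250, H₀ = 2.0097 rad.
Bracket: H₀ sin φ sin δ + cos φ cos δ sin H₀ = 2.0097×0.62115×0.47255 + 0.78369×0.88130×0.90520 = 0.589896 + 0.625191 = 1.215087.
Q̄ = (S₀/π) × [bracket] = (2110/π) × 1.215087 = 816.1 W/m².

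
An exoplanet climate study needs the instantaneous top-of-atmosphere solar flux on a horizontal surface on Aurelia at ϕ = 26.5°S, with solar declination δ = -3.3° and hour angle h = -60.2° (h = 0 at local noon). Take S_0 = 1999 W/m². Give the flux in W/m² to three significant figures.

939 W/m²

cos θ_z = sin ϕ sin δ + cos ϕ cos δ cos h = 0.025685 + 0.444022 = 0.469707.
Flux = S_0 · cos θ_z = 1999 × 0.469707 = 938.9 W/m².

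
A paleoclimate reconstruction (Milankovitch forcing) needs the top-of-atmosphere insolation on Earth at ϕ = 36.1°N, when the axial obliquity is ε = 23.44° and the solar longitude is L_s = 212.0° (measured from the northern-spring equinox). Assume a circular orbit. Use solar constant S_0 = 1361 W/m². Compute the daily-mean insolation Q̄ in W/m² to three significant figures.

Solar declination: sin δ = sin ε · sin L_s = sin 23.44° × sin 212.0° = -0.21080, so δ = -12.169°.
cos h₀ = −tan(+36.1°) tan(-12.169°) = 0.1572, h₀ = 1.4129 rad.
Bracket: h₀ sin ϕ sin δ + cos ϕ cos δ sin h₀ = 1.4129×0.58920×-0.21080 + 0.80799×0.97753×0.98756 = -0.175487 + 0.780009 = 0.604522.
Q̄ = (S_0/π) × [bracket] = (1361/π) × 0.604522 = 261.9 W/m².

Q̄ ≈ 262 W/m²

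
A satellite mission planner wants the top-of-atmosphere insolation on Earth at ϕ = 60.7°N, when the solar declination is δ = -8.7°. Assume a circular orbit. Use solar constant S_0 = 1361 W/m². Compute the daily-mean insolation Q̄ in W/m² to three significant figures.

cos h₀ = −tan(+60.7°) tan(-8.700°) = 0.2727, h₀ = 1.2946 rad.
Bracket: h₀ sin ϕ sin δ + cos ϕ cos δ sin h₀ = 1.2946×0.87207×-0.15126 + 0.48938×0.98849×0.96210 = -0.170770 + 0.465413 = 0.294643.
Q̄ = (S_0/π) × [bracket] = (1361/π) × 0.294643 = 127.6 W/m².

Q̄ ≈ 128 W/m²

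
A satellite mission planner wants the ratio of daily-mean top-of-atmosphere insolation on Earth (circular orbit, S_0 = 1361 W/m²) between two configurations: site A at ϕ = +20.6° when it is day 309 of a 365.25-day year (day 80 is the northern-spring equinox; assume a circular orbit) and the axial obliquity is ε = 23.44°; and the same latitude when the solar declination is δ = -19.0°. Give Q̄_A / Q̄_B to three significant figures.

Q̄_A / Q̄_B ≈ 1.05

— Configuration A (ϕ=+20.6°):
Solar longitude: L_s = 360° × (309 − 80)/365.25 = 225.708°.
sin δ = sin 23.44° × sin 225.708° = -0.28474, so δ = -16.543°.
cos h₀ = −tan(+20.6°) tan(-16.543°) = 0.1116, h₀ = 1.4589 rad.
Bracket: h₀ sin ϕ sin δ + cos ϕ cos δ sin h₀ = 1.4589×0.35184×-0.28474 + 0.93606×0.95861×0.99375 = -0.146157 + 0.891708 = 0.745551.
Q̄ = (S_0/π) × [bracket] = (1361/π) × 0.745551 = 322.99 W/m².
— Configuration B (ϕ=+20.6°):
cos h₀ = −tan(+20.6°) tan(-19.000°) = 0.1294, h₀ = 1.4410 rad.
Bracket: h₀ sin ϕ sin δ + cos ϕ cos δ sin h₀ = 1.4410×0.35184×-0.32557 + 0.93606×0.94552×0.99159 = -0.165064 + 0.877620 = 0.712556.
Q̄ = (S_0/π) × [bracket] = (1361/π) × 0.712556 = 308.69 W/m².
Ratio Q̄_A / Q̄_B = 322.99 / 308.69 = 1.046.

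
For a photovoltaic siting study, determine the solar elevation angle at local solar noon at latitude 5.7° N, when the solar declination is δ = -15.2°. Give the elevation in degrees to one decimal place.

At local noon the hour angle is zero, so the zenith angle equals |φ − δ| = |+5.7° − (-15.200°)| = 20.900°.
Elevation = 90° − 20.900° = 69.1°.

69.1°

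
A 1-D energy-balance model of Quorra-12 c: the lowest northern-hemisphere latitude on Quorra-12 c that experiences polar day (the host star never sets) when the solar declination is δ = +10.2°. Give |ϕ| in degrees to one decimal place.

Polar day requires cos h₀ = −tan ϕ tan δ ≤ −1, i.e. tan ϕ tan δ ≥ 1.
The boundary is |tan ϕ| · |tan δ| = 1, so |ϕ| = 90° − |δ| = 90° − 10.2° = 79.8° in the northern hemisphere.

|ϕ| = 79.8°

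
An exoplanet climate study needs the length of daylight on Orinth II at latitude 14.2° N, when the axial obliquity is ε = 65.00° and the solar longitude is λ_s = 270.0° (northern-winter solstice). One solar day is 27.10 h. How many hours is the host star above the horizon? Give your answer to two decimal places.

Solar declination: sin δ = sin ε · sin λ_s = sin 65.00° × sin 270.0° = -0.90631, so δ = -65.000°.
cos H₀ = −tan φ · tan δ = −tan(+14.2°) × tan(-65.000°) = 0.5426, so H₀ = 0.9972 rad = 57.14°.
Daylight = 2H₀/(2π) × 27.10 h = (0.9972/π) × 27.10 = 8.60 h.

8.60 h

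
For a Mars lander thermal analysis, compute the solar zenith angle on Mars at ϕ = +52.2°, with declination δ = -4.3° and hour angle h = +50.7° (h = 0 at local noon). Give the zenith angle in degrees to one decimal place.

θ_z = 70.9°

cos θ_z = sin ϕ sin δ + cos ϕ cos δ cos h = -0.059245 + 0.387111 = 0.327866.
θ_z = arccos(0.327866) = 70.9°.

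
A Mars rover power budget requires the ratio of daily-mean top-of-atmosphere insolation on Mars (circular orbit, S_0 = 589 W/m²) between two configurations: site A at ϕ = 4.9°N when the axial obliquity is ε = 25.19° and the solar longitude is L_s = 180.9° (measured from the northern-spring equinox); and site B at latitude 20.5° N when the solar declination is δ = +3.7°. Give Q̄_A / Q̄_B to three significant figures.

— Configuration A (ϕ=+4.9°):
Solar declination: sin δ = sin ε · sin L_s = sin 25.19° × sin 180.9° = -0.00669, so δ = -0.383°.
cos h₀ = −tan(+4.9°) tan(-0.383°) = 0.0006, h₀ = 1.5702 rad.
Bracket: h₀ sin ϕ sin δ + cos ϕ cos δ sin h₀ = 1.5702×0.08542×-0.00669 + 0.99635×0.99998×1.00000 = -0.000897 + 0.996330 = 0.995433.
Q̄ = (S_0/π) × [bracket] = (589/π) × 0.995433 = 186.63 W/m².
— Configuration B (ϕ=+20.5°):
cos h₀ = −tan(+20.5°) tan(+3.700°) = -0.0242, h₀ = 1.5950 rad.
Bracket: h₀ sin ϕ sin δ + cos ϕ cos δ sin h₀ = 1.5950×0.35021×0.06453 + 0.93667×0.99792×0.99971 = 0.036045 + 0.934451 = 0.970496.
Q̄ = (S_0/π) × [bracket] = (589/π) × 0.970496 = 181.95 W/m².
Ratio Q̄_A / Q̄_B = 186.63 / 181.95 = 1.026.

Q̄_A / Q̄_B ≈ 1.03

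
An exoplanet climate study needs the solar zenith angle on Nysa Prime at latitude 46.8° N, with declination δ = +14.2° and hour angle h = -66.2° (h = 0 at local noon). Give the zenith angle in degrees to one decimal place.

θ_z = 63.5°

cos θ_z = sin ϕ sin δ + cos ϕ cos δ cos h = 0.178821 + 0.267805 = 0.446626.
θ_z = arccos(0.446626) = 63.5°.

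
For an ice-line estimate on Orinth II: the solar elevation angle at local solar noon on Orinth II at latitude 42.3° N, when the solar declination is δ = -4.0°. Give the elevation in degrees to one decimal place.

At local noon the hour angle is zero, so the zenith angle equals |φ − δ| = |+42.3° − (-4.000°)| = 46.300°.
Elevation = 90° − 46.300° = 43.7°.

43.7°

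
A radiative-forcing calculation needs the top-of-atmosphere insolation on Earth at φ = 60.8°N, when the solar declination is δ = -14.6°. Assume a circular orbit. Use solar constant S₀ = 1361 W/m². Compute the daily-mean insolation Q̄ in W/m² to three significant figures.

Q̄ ≈ 77.4 W/m²

cos H₀ = −tan(+60.8°) tan(-14.600°) = 0.4661, H₀ = 1.0859 rad.
Bracket: H₀ sin φ sin δ + cos φ cos δ sin H₀ = 1.0859×0.87292×-0.25207 + 0.48786×0.96771×0.88475 = -0.238938 + 0.417697 = 0.178759.
Q̄ = (S₀/π) × [bracket] = (1361/π) × 0.178759 = 77.44 W/m².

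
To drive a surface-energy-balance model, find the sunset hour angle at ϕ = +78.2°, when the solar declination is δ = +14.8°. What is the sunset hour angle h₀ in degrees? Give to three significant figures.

h₀ = 180°

Sunrise equation: cos h₀ = −tan ϕ · tan δ = -1.2647 ≤ −1, so the Sun never sets (polar day) and h₀ = π.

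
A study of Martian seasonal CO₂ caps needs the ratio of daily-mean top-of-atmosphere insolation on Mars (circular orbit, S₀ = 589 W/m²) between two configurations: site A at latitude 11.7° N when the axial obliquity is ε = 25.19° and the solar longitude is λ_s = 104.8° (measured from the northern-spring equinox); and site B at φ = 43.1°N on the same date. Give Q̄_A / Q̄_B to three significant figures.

— Configuration A (φ=+11.7°):
Solar declination: sin δ = sin ε · sin λ_s = sin 25.19° × sin 104.8° = 0.41150, so δ = +24.299°.
cos H₀ = −tan(+11.7°) tan(+24.299°) = -0.0935, H₀ = 1.6644 rad.
Bracket: H₀ sin φ sin δ + cos φ cos δ sin H₀ = 1.6644×0.20279×0.41150 + 0.97922×0.91141×0.99562 = 0.138891 + 0.888562 = 1.027453.
Q̄ = (S₀/π) × [bracket] = (589/π) × 1.027453 = 192.63 W/m².
— Configuration B (φ=+43.1°):
cos H₀ = −tan(+43.1°) tan(+24.299°) = -0.4225, H₀ = 2.0070 rad.
Bracket: H₀ sin φ sin δ + cos φ cos δ sin H₀ = 2.0070×0.68327×0.41150 + 0.73016×0.91141×0.90636 = 0.564299 + 0.603160 = 1.167459.
Q̄ = (S₀/π) × [bracket] = (589/π) × 1.167459 = 218.88 W/m².
Ratio Q̄_A / Q̄_B = 192.63 / 218.88 = 0.8801.

Q̄_A / Q̄_B ≈ 0.880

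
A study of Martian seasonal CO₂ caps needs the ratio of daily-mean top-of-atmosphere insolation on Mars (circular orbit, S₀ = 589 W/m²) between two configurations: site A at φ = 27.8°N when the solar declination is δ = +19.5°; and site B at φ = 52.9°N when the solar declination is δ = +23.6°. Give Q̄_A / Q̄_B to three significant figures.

Q̄_A / Q̄_B ≈ 0.951

— Configuration A (φ=+27.8°):
cos H₀ = −tan(+27.8°) tan(+19.500°) = -0.1867, H₀ = 1.7586 rad.
Bracket: H₀ sin φ sin δ + cos φ cos δ sin H₀ = 1.7586×0.46639×0.33381 + 0.88458×0.94264×0.98242 = 0.273789 + 0.819182 = 1.092971.
Q̄ = (S₀/π) × [bracket] = (589/π) × 1.092971 = 204.92 W/m².
— Configuration B (φ=+52.9°):
cos H₀ = −tan(+52.9°) tan(+23.600°) = -0.5777, H₀ = 2.1867 rad.
Bracket: H₀ sin φ sin δ + cos φ cos δ sin H₀ = 2.1867×0.79758×0.40035 + 0.60321×0.91636×0.81627 = 0.698238 + 0.451199 = 1.149437.
Q̄ = (S₀/π) × [bracket] = (589/π) × 1.149437 = 215.50 W/m².
Ratio Q̄_A / Q̄_B = 204.92 / 215.50 = 0.9509.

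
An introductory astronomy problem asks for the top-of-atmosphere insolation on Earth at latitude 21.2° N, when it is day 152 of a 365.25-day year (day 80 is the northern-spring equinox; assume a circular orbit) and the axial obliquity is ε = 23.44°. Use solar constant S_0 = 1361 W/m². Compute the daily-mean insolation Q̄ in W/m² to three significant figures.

Q̄ ≈ 471 W/m²

Solar longitude: L_s = 360° × (152 − 80)/365.25 = 70.965°.
sin δ = sin 23.44° × sin 70.965° = 0.37604, so δ = +22.088°.
cos h₀ = −tan(+21.2°) tan(+22.088°) = -0.1574, h₀ = 1.7289 rad.
Bracket: h₀ sin ϕ sin δ + cos ϕ cos δ sin h₀ = 1.7289×0.36162×0.37604 + 0.93232×0.92660×0.98753 = 0.235102 + 0.853115 = 1.088217.
Q̄ = (S_0/π) × [bracket] = (1361/π) × 1.088217 = 471.4 W/m².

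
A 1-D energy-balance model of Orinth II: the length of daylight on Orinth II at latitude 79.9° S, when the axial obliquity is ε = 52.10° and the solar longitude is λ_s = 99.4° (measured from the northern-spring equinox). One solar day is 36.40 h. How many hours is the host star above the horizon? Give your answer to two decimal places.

0.00 h

Solar declination: sin δ = sin ε · sin λ_s = sin 52.10° × sin 99.4° = 0.77849, so δ = +51.122°.
cos H₀ = −tan φ · tan δ = 6.9630 ≥ 1, so the host star never rises (polar night) and H₀ = 0.
Daylight = 2H₀/(2π) × 36.40 h = (0.0000/π) × 36.40 = 0.00 h.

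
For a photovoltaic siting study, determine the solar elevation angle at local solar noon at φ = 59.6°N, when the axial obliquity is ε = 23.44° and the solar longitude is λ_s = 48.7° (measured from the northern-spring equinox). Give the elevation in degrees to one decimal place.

47.8°

Solar declination: sin δ = sin ε · sin λ_s = sin 23.44° × sin 48.7° = 0.29884, so δ = +17.388°.
At local noon the hour angle is zero, so the zenith angle equals |φ − δ| = |+59.6° − (+17.388°)| = 42.212°.
Elevation = 90° − 42.212° = 47.8°.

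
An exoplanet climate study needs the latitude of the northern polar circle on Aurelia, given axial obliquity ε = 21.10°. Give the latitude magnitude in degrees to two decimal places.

68.90°

The polar circle is the lowest latitude that experiences at least one full rotation of continuous daylight at the northern-summer solstice; it lies at |φ| = 90° − ε = 90° − 21.10° = 68.90°.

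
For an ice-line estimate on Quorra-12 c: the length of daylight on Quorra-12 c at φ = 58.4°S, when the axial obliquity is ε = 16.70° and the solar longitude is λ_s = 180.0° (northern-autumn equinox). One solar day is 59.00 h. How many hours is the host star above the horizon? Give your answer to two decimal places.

Solar declination: sin δ = sin ε · sin λ_s = sin 16.70° × sin 180.0° = 0.00000, so δ = +0.000°.
cos H₀ = −tan φ · tan δ = −tan(-58.4°) × tan(+0.000°) = 0.0000, so H₀ = 1.5708 rad = 90.00°.
Daylight = 2H₀/(2π) × 59.00 h = (1.5708/π) × 59.00 = 29.50 h.

29.50 h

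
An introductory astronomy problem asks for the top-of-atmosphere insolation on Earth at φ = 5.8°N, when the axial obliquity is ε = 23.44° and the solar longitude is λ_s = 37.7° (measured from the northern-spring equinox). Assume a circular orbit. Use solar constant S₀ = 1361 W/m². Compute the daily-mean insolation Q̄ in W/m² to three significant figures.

Q̄ ≈ 435 W/m²

Solar declination: sin δ = sin ε · sin λ_s = sin 23.44° × sin 37.7° = 0.24326, so δ = +14.079°.
cos H₀ = −tan(+5.8°) tan(+14.079°) = -0.0255, H₀ = 1.5963 rad.
Bracket: H₀ sin φ sin δ + cos φ cos δ sin H₀ = 1.5963×0.10106×0.24326 + 0.99488×0.96996×0.99968 = 0.039243 + 0.964685 = 1.003928.
Q̄ = (S₀/π) × [bracket] = (1361/π) × 1.003928 = 434.9 W/m².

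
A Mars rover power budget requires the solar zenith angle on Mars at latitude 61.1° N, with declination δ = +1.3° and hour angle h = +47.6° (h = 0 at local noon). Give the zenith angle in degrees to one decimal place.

cos θ_z = sin φ sin δ + cos φ cos δ cos h = 0.019862 + 0.325795 = 0.345657.
θ_z = arccos(0.345657) = 69.8°.

θ_z = 69.8°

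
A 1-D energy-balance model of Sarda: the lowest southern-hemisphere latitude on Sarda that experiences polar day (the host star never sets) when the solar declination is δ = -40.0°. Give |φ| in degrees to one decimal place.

Polar day requires cos H₀ = −tan φ tan δ ≤ −1, i.e. tan φ tan δ ≥ 1.
The boundary is |tan φ| · |tan δ| = 1, so |φ| = 90° − |δ| = 90° − 40.0° = 50.0° in the southern hemisphere.

|φ| = 50.0°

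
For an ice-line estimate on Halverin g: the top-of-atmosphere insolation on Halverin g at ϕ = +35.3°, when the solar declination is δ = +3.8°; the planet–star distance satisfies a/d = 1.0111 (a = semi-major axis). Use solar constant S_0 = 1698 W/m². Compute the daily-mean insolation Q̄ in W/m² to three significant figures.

cos h₀ = −tan(+35.3°) tan(+3.800°) = -0.0470, h₀ = 1.6178 rad.
Bracket: h₀ sin ϕ sin δ + cos ϕ cos δ sin h₀ = 1.6178×0.57786×0.06627 + 0.81614×0.99780×0.99889 = 0.061953 + 0.813441 = 0.875394.
Inverse-square distance factor (a/d)² = 1.0111² = 1.022323.
Q̄ = (S_0/π) × 1.022323 × [bracket] = (1698/π) × 1.022323 × 0.875394 = 483.7 W/m².

Q̄ ≈ 484 W/m²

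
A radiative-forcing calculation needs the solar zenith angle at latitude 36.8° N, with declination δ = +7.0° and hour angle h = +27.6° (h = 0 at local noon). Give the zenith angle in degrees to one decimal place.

θ_z = 39.0°

cos θ_z = sin φ sin δ + cos φ cos δ cos h = 0.073003 + 0.704322 = 0.777325.
θ_z = arccos(0.777325) = 39.0°.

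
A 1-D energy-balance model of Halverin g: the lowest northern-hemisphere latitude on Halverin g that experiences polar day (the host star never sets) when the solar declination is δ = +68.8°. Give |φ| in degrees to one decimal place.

|φ| = 21.2°

Polar day requires cos H₀ = −tan φ tan δ ≤ −1, i.e. tan φ tan δ ≥ 1.
The boundary is |tan φ| · |tan δ| = 1, so |φ| = 90° − |δ| = 90° − 68.8° = 21.2° in the northern hemisphere.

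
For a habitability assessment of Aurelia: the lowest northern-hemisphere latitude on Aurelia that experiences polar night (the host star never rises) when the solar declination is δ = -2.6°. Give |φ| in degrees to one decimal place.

|φ| = 87.4°

Polar night requires cos H₀ = −tan φ tan δ ≥ 1, i.e. tan φ tan δ ≤ −1.
The boundary is |tan φ| · |tan δ| = 1, so |φ| = 90° − |δ| = 90° − 2.6° = 87.4° in the northern hemisphere.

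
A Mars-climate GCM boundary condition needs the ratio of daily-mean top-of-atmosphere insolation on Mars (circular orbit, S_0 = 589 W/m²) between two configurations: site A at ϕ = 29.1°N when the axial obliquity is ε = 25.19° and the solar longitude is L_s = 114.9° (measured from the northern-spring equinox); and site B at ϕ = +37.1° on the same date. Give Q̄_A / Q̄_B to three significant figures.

— Configuration A (ϕ=+29.1°):
Solar declination: sin δ = sin ε · sin L_s = sin 25.19° × sin 114.9° = 0.38606, so δ = +22.709°.
cos h₀ = −tan(+29.1°) tan(+22.709°) = -0.2329, h₀ = 1.8059 rad.
Bracket: h₀ sin ϕ sin δ + cos ϕ cos δ sin h₀ = 1.8059×0.48634×0.38606 + 0.87377×0.92247×0.97249 = 0.339069 + 0.783853 = 1.122922.
Q̄ = (S_0/π) × [bracket] = (589/π) × 1.122922 = 210.53 W/m².
— Configuration B (ϕ=+37.1°):
cos h₀ = −tan(+37.1°) tan(+22.709°) = -0.3165, h₀ = 1.8928 rad.
Bracket: h₀ sin ϕ sin δ + cos ϕ cos δ sin h₀ = 1.8928×0.60321×0.38606 + 0.79758×0.92247×0.94859 = 0.440786 + 0.697919 = 1.138705.
Q̄ = (S_0/π) × [bracket] = (589/π) × 1.138705 = 213.49 W/m².
Ratio Q̄_A / Q̄_B = 210.53 / 213.49 = 0.9861.

Q̄_A / Q̄_B ≈ 0.986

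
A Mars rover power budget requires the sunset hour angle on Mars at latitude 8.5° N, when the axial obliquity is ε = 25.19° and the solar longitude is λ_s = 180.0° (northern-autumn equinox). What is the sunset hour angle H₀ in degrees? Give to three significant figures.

H₀ = 90.0°

Solar declination: sin δ = sin ε · sin λ_s = sin 25.19° × sin 180.0° = 0.00000, so δ = +0.000°.
cos H₀ = −tan φ · tan δ = −tan(+8.5°) × tan(+0.000°) = -0.0000, so H₀ = 1.5708 rad = 90.00°.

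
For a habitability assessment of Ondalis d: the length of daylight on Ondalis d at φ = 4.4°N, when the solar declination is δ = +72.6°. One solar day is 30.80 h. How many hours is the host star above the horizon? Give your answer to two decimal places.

cos H₀ = −tan φ · tan δ = −tan(+4.4°) × tan(+72.600°) = -0.2455, so H₀ = 1.8189 rad = 104.21°.
Daylight = 2H₀/(2π) × 30.80 h = (1.8189/π) × 30.80 = 17.83 h.

17.83 h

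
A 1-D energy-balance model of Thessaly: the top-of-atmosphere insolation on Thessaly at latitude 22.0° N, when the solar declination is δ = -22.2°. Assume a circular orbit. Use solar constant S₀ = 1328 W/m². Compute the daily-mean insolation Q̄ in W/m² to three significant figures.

Q̄ ≈ 274 W/m²

cos H₀ = −tan(+22.0°) tan(-22.200°) = 0.1649, H₀ = 1.4052 rad.
Bracket: H₀ sin φ sin δ + cos φ cos δ sin H₀ = 1.4052×0.37461×-0.37784 + 0.92718×0.92587×0.98631 = -0.198896 + 0.846696 = 0.647800.
Q̄ = (S₀/π) × [bracket] = (1328/π) × 0.647800 = 273.8 W/m².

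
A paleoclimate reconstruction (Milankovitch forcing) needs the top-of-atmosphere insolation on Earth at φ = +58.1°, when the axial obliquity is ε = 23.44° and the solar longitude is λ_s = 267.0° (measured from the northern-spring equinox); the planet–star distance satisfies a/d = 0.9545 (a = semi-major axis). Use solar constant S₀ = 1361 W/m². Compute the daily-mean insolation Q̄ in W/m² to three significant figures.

Solar declination: sin δ = sin ε · sin λ_s = sin 23.44° × sin 267.0° = -0.39724, so δ = -23.406°.
cos H₀ = −tan(+58.1°) tan(-23.406°) = 0.6954, H₀ = 0.8018 rad.
Bracket: H₀ sin φ sin δ + cos φ cos δ sin H₀ = 0.8018×0.84897×-0.39724 + 0.52844×0.91771×0.71860 = -0.270403 + 0.348488 = 0.078085.
Inverse-square distance factor (a/d)² = 0.9545² = 0.911070.
Q̄ = (S₀/π) × 0.911070 × [bracket] = (1361/π) × 0.911070 × 0.078085 = 30.82 W/m².

Q̄ ≈ 30.8 W/m²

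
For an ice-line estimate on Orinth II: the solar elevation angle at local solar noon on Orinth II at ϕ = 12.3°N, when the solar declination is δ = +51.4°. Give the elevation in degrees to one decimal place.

At local noon the hour angle is zero, so the zenith angle equals |ϕ − δ| = |+12.3° − (+51.400°)| = 39.100°.
Elevation = 90° − 39.100° = 50.9°.

50.9°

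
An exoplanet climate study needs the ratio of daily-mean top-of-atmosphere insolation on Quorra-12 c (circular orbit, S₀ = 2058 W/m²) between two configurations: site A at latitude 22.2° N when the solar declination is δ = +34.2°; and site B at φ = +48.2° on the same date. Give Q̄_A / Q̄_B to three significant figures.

Q̄_A / Q̄_B ≈ 0.819

— Configuration A (φ=+22.2°):
cos H₀ = −tan(+22.2°) tan(+34.200°) = -0.2773, H₀ = 1.8518 rad.
Bracket: H₀ sin φ sin δ + cos φ cos δ sin H₀ = 1.8518×0.37784×0.56208 + 0.92587×0.82708×0.96077 = 0.393278 + 0.735727 = 1.129005.
Q̄ = (S₀/π) × [bracket] = (2058/π) × 1.129005 = 739.59 W/m².
— Configuration B (φ=+48.2°):
cos H₀ = −tan(+48.2°) tan(+34.200°) = -0.7601, H₀ = 2.4342 rad.
Bracket: H₀ sin φ sin δ + cos φ cos δ sin H₀ = 2.4342×0.74548×0.56208 + 0.66653×0.82708×0.64982 = 1.019977 + 0.358229 = 1.378206.
Q̄ = (S₀/π) × [bracket] = (2058/π) × 1.378206 = 902.84 W/m².
Ratio Q̄_A / Q̄_B = 739.59 / 902.84 = 0.8192.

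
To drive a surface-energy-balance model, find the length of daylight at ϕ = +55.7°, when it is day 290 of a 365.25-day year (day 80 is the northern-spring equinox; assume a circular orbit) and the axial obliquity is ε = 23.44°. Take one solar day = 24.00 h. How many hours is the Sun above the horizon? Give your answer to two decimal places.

Solar longitude: L_s = 360° × (290 − 80)/365.25 = 206.982°.
sin δ = sin 23.44° × sin 206.982° = -0.18048, so δ = -10.398°.
cos h₀ = −tan ϕ · tan δ = −tan(+55.7°) × tan(-10.398°) = 0.2690, so h₀ = 1.2985 rad = 74.40°.
Daylight = 2h₀/(2π) × 24.00 h = (1.2985/π) × 24.00 = 9.92 h.

9.92 h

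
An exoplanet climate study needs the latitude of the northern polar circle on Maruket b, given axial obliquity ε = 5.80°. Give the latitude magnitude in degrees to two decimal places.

The polar circle is the lowest latitude that experiences at least one full rotation of continuous daylight at the northern-summer solstice; it lies at |ϕ| = 90° − ε = 90° − 5.80° = 84.20°.

84.20°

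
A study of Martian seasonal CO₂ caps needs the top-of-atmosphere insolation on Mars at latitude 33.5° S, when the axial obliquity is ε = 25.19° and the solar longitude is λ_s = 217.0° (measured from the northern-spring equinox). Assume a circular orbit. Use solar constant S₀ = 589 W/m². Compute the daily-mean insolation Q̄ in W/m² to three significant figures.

Q̄ ≈ 195 W/m²

Solar declination: sin δ = sin ε · sin λ_s = sin 25.19° × sin 217.0° = -0.25615, so δ = -14.841°.
cos H₀ = −tan(-33.5°) tan(-14.841°) = -0.1754, H₀ = 1.7471 rad.
Bracket: H₀ sin φ sin δ + cos φ cos δ sin H₀ = 1.7471×-0.55194×-0.25615 + 0.83389×0.96664×0.98450 = 0.247004 + 0.793577 = 1.040581.
Q̄ = (S₀/π) × [bracket] = (589/π) × 1.040581 = 195.1 W/m².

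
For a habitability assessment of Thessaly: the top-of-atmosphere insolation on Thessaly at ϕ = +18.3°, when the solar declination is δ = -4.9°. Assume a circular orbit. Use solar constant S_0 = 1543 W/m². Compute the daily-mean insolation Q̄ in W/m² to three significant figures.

Q̄ ≈ 444 W/m²

cos h₀ = −tan(+18.3°) tan(-4.900°) = 0.0284, h₀ = 1.5424 rad.
Bracket: h₀ sin ϕ sin δ + cos ϕ cos δ sin h₀ = 1.5424×0.31399×-0.08542 + 0.94943×0.99635×0.99960 = -0.041369 + 0.945586 = 0.904217.
Q̄ = (S_0/π) × [bracket] = (1543/π) × 0.904217 = 444.1 W/m².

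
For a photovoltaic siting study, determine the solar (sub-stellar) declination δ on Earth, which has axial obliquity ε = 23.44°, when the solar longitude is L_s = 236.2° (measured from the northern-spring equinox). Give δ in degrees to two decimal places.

δ = -19.30°

sin δ = sin ε · sin L_s = sin 23.44° × sin 236.2° = -0.330556.
δ = arcsin(-0.330556) = -19.30°.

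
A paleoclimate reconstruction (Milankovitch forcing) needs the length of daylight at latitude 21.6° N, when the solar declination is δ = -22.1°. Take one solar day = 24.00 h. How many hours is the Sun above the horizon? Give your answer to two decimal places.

cos H₀ = −tan φ · tan δ = −tan(+21.6°) × tan(-22.100°) = 0.1608, so H₀ = 1.4093 rad = 80.75°.
Daylight = 2H₀/(2π) × 24.00 h = (1.4093/π) × 24.00 = 10.77 h.

10.77 h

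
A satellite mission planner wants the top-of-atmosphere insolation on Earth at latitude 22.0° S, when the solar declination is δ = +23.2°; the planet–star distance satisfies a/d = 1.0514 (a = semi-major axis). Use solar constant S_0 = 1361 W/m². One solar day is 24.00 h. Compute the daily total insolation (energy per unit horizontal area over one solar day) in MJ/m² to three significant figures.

26.2 MJ/m²

cos h₀ = −tan(-22.0°) tan(+23.200°) = 0.1732, h₀ = 1.3968 rad.
Bracket: h₀ sin ϕ sin δ + cos ϕ cos δ sin h₀ = 1.3968×-0.37461×0.39394 + 0.92718×0.91914×0.98489 = -0.206131 + 0.839331 = 0.633200.
Inverse-square distance factor (a/d)² = 1.0514² = 1.105442.
Q̄ = (S_0/π) × 1.105442 × [bracket] = (1361/π) × 1.105442 × 0.633200 = 303.24 W/m².
Daily total = Q̄ × 24.00 h × 3600 s/h = 303.24 × 24.00 × 3600 / 10⁶ = 26.20 MJ/m².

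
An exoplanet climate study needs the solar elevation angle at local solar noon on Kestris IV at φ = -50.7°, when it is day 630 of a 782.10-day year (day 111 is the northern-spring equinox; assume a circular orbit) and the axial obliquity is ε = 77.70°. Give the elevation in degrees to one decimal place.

Solar longitude: λ_s = 360° × (630 − 111)/782.10 = 238.895°.
sin δ = sin 77.70° × sin 238.895° = -0.83657, so δ = -56.780°.
At local noon the hour angle is zero, so the zenith angle equals |φ − δ| = |-50.7° − (-56.780°)| = 6.080°.
Elevation = 90° − 6.080° = 83.9°.

83.9°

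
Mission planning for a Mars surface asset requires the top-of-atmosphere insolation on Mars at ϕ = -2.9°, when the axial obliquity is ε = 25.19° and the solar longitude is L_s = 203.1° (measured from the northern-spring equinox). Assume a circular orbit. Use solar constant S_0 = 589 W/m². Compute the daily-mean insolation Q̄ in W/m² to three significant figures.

Q̄ ≈ 187 W/m²

Solar declination: sin δ = sin ε · sin L_s = sin 25.19° × sin 203.1° = -0.16699, so δ = -9.613°.
cos h₀ = −tan(-2.9°) tan(-9.613°) = -0.0086, h₀ = 1.5794 rad.
Bracket: h₀ sin ϕ sin δ + cos ϕ cos δ sin h₀ = 1.5794×-0.05059×-0.16699 + 0.99872×0.98596×0.99996 = 0.013343 + 0.984659 = 0.998002.
Q̄ = (S_0/π) × [bracket] = (589/π) × 0.998002 = 187.1 W/m².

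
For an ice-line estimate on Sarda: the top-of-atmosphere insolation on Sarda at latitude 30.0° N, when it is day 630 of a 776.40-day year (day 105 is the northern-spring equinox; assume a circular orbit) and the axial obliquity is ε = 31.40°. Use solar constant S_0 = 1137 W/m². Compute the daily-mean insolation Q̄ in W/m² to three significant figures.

Q̄ ≈ 158 W/m²

Solar longitude: L_s = 360° × (630 − 105)/776.40 = 243.431°.
sin δ = sin 31.40° × sin 243.431° = -0.46599, so δ = -27.774°.
cos h₀ = −tan(+30.0°) tan(-27.774°) = 0.3041, h₀ = 1.2618 rad.
Bracket: h₀ sin ϕ sin δ + cos ϕ cos δ sin h₀ = 1.2618×0.50000×-0.46599 + 0.86603×0.88479×0.95265 = -0.293993 + 0.729973 = 0.435980.
Q̄ = (S_0/π) × [bracket] = (1137/π) × 0.435980 = 157.8 W/m².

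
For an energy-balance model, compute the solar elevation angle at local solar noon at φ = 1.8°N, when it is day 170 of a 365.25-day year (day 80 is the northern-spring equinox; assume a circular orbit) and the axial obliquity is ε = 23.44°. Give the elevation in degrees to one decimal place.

Solar longitude: λ_s = 360° × (170 − 80)/365.25 = 88.706°.
sin δ = sin 23.44° × sin 88.706° = 0.39769, so δ = +23.434°.
At local noon the hour angle is zero, so the zenith angle equals |φ − δ| = |+1.8° − (+23.434°)| = 21.634°.
Elevation = 90° − 21.634° = 68.4°.

68.4°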